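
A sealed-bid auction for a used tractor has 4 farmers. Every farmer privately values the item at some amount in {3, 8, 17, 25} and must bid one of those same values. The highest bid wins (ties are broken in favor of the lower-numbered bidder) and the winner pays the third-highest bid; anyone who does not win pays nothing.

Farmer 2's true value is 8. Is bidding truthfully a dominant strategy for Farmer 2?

Consider the case where Farmer 1 bids 3, Farmer 3 bids 3 and Farmer 4 bids 17.
Truthful bid 8: loses, pays 0, utility 0.
Bid 17 instead: wins, pays 3, utility 8 - 3 = 5.
Since 5 > 0, bidding 17 is strictly better here, so truthful bidding is not dominant.

No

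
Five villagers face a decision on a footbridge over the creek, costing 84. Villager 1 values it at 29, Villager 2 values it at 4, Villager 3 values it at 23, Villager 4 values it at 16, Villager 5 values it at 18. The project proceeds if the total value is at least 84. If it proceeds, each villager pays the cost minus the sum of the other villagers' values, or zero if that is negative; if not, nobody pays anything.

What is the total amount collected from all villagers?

62

Total value 90 ≥ cost 84, so it is built.
Villager 1: others sum to 61; max(0, 84 - 61) = 23.
Villager 2: others sum to 86; max(0, 84 - 86) = 0.
Villager 3: others sum to 67; max(0, 84 - 67) = 17.
Villager 4: others sum to 74; max(0, 84 - 74) = 10.
Villager 5: others sum to 72; max(0, 84 - 72) = 12.
Total collected = 23 + 0 + 17 + 10 + 12 = 62.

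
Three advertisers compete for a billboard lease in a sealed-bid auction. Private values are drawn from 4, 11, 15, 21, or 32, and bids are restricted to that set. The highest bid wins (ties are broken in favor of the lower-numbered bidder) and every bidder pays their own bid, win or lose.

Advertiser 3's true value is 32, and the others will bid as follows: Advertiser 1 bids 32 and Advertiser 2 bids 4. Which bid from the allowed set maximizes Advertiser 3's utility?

Bid 4: loses but pays 4, utility -4.
Bid 11: loses but pays 11, utility -11.
Bid 15: loses but pays 15, utility -15.
Bid 21: loses but pays 21, utility -21.
Bid 32: loses but pays 32, utility -32.
The best choice is 4 with utility -4.

4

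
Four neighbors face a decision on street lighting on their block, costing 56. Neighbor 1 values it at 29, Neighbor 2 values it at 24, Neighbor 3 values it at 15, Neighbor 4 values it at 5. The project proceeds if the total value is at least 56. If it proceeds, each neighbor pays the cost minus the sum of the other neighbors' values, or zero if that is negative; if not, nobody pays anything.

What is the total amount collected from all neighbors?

Total value 73 ≥ cost 56, so it is built.
Neighbor 1: others sum to 44; max(0, 56 - 44) = 12.
Neighbor 2: others sum to 49; max(0, 56 - 49) = 7.
Neighbor 3: others sum to 58; max(0, 56 - 58) = 0.
Neighbor 4: others sum to 68; max(0, 56 - 68) = 0.
Total collected = 12 + 7 + 0 + 0 = 19.

19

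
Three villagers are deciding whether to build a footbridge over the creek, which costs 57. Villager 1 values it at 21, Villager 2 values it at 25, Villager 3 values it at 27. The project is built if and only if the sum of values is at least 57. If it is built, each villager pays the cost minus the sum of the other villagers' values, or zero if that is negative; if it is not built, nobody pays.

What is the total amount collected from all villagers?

Total value 73 ≥ cost 57, so it is built.
Villager 1: others sum to 52; max(0, 57 - 52) = 5.
Villager 2: others sum to 48; max(0, 57 - 48) = 9.
Villager 3: others sum to 46; max(0, 57 - 46) = 11.
Total collected = 5 + 9 + 11 = 25.

25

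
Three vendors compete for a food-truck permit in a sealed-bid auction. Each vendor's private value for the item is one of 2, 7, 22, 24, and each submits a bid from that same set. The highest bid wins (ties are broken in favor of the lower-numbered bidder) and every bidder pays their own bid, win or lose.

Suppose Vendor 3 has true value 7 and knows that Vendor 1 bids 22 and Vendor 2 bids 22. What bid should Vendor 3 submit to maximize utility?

Bid 2: loses but pays 2, utility -2.
Bid 7: loses but pays 7, utility -7.
Bid 22: loses but pays 22, utility -22.
Bid 24: wins, pays 24, utility 7 - 24 = -17.
The best choice is 2 with utility -2.

2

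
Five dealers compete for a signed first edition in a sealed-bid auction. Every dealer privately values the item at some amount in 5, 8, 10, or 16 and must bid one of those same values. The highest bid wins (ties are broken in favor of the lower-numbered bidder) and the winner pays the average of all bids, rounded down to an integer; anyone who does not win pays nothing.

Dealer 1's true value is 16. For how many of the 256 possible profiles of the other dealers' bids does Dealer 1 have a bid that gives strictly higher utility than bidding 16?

81

Others bid (5, 5, 5, 5): truth gives 9; bid 5 gives 11 > 9. Violating.
Others bid (5, 5, 5, 8): truth gives 9; bid 8 gives 10 > 9. Violating.
Others bid (5, 5, 5, 10): truth gives 8; bid 10 gives 9 > 8. Violating.
Others bid (5, 5, 8, 5): truth gives 9; bid 8 gives 10 > 9. Violating.
Others bid (5, 5, 5, 16): truth gives 7; no alternative beats it.
Others bid (5, 5, 8, 16): truth gives 6; no alternative beats it.
(Checking all 256 profiles: 81 have a profitable deviation, 175 do not.)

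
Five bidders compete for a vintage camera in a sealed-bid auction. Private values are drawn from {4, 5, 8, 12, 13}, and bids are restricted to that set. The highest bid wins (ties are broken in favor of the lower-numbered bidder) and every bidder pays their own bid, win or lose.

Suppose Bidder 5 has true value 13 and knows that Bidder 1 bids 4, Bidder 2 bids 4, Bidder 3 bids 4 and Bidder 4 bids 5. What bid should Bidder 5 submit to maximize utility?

Bid 4: loses but pays 4, utility -4.
Bid 5: loses but pays 5, utility -5.
Bid 8: wins, pays 8, utility 13 - 8 = 5.
Bid 12: wins, pays 12, utility 13 - 12 = 1.
Bid 13: wins, pays 13, utility 13 - 13 = 0.
The best choice is 8 with utility 5.

8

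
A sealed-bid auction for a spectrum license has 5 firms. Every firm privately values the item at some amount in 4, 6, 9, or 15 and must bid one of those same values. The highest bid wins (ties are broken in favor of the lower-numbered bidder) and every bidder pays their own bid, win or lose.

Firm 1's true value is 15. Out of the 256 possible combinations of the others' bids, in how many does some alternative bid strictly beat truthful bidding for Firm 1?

Others bid (4, 4, 4, 4): truth gives 0; bid 4 gives 11 > 0. Violating.
Others bid (4, 4, 4, 6): truth gives 0; bid 6 gives 9 > 0. Violating.
Others bid (4, 4, 4, 9): truth gives 0; bid 9 gives 6 > 0. Violating.
Others bid (4, 4, 6, 4): truth gives 0; bid 6 gives 9 > 0. Violating.
Others bid (4, 4, 4, 15): truth gives 0; no alternative beats it.
Others bid (4, 4, 6, 15): truth gives 0; no alternative beats it.
(Checking all 256 profiles: 81 have a profitable deviation, 175 do not.)

81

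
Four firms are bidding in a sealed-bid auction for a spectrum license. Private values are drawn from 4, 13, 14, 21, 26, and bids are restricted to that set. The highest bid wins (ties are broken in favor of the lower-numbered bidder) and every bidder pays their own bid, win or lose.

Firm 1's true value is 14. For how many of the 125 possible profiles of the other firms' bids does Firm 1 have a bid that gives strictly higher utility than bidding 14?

106

Others bid (4, 4, 4): truth gives 0; bid 4 gives 10 > 0. Violating.
Others bid (4, 4, 13): truth gives 0; bid 13 gives 1 > 0. Violating.
Others bid (4, 4, 21): truth gives -14; bid 4 gives -4 > -14. Violating.
Others bid (4, 4, 26): truth gives -14; bid 4 gives -4 > -14. Violating.
Others bid (4, 4, 14): truth gives 0; no alternative beats it.
Others bid (4, 13, 14): truth gives 0; no alternative beats it.
(Checking all 125 profiles: 106 have a profitable deviation, 19 do not.)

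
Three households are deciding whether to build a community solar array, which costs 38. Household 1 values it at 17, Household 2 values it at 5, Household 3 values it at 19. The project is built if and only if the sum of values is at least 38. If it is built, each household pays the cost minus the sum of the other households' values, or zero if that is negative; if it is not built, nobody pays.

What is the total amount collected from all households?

32

Total value 41 ≥ cost 38, so it is built.
Household 1: others sum to 24; max(0, 38 - 24) = 14.
Household 2: others sum to 36; max(0, 38 - 36) = 2.
Household 3: others sum to 22; max(0, 38 - 22) = 16.
Total collected = 14 + 2 + 16 = 32.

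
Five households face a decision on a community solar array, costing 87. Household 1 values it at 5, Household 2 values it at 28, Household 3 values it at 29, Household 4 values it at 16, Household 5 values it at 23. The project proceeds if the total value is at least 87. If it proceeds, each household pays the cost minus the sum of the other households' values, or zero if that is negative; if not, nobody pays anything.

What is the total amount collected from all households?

40

Total value 101 ≥ cost 87, so it is built.
Household 1: others sum to 96; max(0, 87 - 96) = 0.
Household 2: others sum to 73; max(0, 87 - 73) = 14.
Household 3: others sum to 72; max(0, 87 - 72) = 15.
Household 4: others sum to 85; max(0, 87 - 85) = 2.
Household 5: others sum to 78; max(0, 87 - 78) = 9.
Total collected = 0 + 14 + 15 + 2 + 9 = 40.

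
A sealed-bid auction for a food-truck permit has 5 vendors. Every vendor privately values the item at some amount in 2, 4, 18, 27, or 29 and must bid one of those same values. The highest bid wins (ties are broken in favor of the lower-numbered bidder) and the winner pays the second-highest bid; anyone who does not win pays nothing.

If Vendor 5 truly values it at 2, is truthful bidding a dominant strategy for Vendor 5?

Yes

Check each profile of the others' bids and compare truth against every alternative bid.
Others bid (2, 2, 2, 2): truth gives 0, best alternative gives 0.
Others bid (2, 2, 2, 4): truth gives 0, best alternative gives 0.
Others bid (2, 2, 2, 18): truth gives 0, best alternative gives 0.
Others bid (2, 2, 2, 27): truth gives 0, best alternative gives 0.
Others bid (2, 2, 2, 29): truth gives 0, best alternative gives 0.
Others bid (2, 2, 4, 2): truth gives 0, best alternative gives 0.
(Remaining 619 profiles checked similarly; truth is weakly best in each.)
In every case the truthful bid is at least as good as any alternative, so it is a dominant strategy.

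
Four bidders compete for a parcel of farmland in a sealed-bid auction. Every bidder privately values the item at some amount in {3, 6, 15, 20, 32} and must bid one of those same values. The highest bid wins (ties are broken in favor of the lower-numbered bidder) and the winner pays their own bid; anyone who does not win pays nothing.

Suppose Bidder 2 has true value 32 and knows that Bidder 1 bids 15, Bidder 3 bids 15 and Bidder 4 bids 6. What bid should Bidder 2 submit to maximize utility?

Bid 3: loses, pays 0, utility 0.
Bid 6: loses, pays 0, utility 0.
Bid 15: loses, pays 0, utility 0.
Bid 20: wins, pays 20, utility 32 - 20 = 12.
Bid 32: wins, pays 32, utility 32 - 32 = 0.
The best choice is 20 with utility 12.

20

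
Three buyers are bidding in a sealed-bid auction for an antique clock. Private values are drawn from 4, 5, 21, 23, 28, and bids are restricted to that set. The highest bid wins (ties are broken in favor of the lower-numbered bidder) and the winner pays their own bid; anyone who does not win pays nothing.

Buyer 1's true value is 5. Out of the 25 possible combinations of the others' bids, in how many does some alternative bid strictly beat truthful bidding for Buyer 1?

1

Others bid (4, 4): truth gives 0; bid 4 gives 1 > 0. Violating.
Others bid (4, 5): truth gives 0; no alternative beats it.
Others bid (4, 21): truth gives 0; no alternative beats it.
(Checking all 25 profiles: 1 has a profitable deviation, 24 do not.)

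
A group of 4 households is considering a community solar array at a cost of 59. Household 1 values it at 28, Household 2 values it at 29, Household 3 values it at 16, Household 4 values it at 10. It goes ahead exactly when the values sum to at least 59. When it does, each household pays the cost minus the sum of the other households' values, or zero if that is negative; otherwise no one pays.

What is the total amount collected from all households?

9

Total value 83 ≥ cost 59, so it is built.
Household 1: others sum to 55; max(0, 59 - 55) = 4.
Household 2: others sum to 54; max(0, 59 - 54) = 5.
Household 3: others sum to 67; max(0, 59 - 67) = 0.
Household 4: others sum to 73; max(0, 59 - 73) = 0.
Total collected = 4 + 5 + 0 + 0 = 9.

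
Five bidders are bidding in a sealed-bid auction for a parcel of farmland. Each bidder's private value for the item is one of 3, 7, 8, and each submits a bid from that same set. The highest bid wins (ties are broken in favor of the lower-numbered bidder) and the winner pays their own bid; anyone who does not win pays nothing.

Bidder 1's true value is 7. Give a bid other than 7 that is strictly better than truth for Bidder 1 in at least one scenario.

Suppose Bidder 2 bids 3, Bidder 3 bids 3, Bidder 4 bids 3 and Bidder 5 bids 3.
Bid 7: wins, pays 7, utility 7 - 7 = 0.
Bid 3: wins, pays 3, utility 7 - 3 = 4.
So bidding 3 beats truth here (4 > 0).

3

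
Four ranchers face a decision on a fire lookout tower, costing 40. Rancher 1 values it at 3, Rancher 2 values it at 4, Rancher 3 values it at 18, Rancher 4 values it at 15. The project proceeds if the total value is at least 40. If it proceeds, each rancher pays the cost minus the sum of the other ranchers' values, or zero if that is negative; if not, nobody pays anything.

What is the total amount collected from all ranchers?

40

Total value 40 ≥ cost 40, so it is built.
Rancher 1: others sum to 37; max(0, 40 - 37) = 3.
Rancher 2: others sum to 36; max(0, 40 - 36) = 4.
Rancher 3: others sum to 22; max(0, 40 - 22) = 18.
Rancher 4: others sum to 25; max(0, 40 - 25) = 15.
Total collected = 3 + 4 + 18 + 15 = 40.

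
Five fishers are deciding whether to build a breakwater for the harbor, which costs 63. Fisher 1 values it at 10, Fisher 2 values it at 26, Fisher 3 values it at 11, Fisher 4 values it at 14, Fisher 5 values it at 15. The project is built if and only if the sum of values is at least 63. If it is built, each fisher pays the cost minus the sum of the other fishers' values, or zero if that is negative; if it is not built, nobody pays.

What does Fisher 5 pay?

Total value 76 ≥ cost 63, so the project is built.
The other fishers' values sum to 61.
Cost minus that sum is 63 - 61 = 2.

2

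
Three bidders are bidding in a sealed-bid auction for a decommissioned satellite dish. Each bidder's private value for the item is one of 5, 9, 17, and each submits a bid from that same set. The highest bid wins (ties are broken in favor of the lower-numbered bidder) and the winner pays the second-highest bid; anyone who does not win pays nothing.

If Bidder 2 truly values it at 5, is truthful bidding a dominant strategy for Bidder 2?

Yes

Check each profile of the others' bids and compare truth against every alternative bid.
Others bid (5, 9): truth gives 0, best alternative gives -4.
Others bid (5, 5): truth gives 0, best alternative gives 0.
Others bid (5, 17): truth gives 0, best alternative gives 0.
Others bid (9, 5): truth gives 0, best alternative gives 0.
Others bid (9, 9): truth gives 0, best alternative gives 0.
Others bid (9, 17): truth gives 0, best alternative gives 0.
(Remaining 3 profiles checked similarly; truth is weakly best in each.)
In every case the truthful bid is at least as good as any alternative, so it is a dominant strategy.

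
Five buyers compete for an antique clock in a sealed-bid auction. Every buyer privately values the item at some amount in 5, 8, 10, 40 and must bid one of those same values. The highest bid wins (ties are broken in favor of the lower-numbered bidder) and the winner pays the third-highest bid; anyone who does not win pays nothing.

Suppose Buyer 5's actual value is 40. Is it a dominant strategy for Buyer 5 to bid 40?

Yes

Check each profile of the others' bids and compare truth against every alternative bid.
Others bid (5, 5, 5, 10): truth gives 35, best alternative gives 0.
Others bid (5, 5, 10, 5): truth gives 35, best alternative gives 0.
Others bid (5, 10, 5, 5): truth gives 35, best alternative gives 0.
Others bid (10, 5, 5, 5): truth gives 35, best alternative gives 0.
Others bid (5, 5, 8, 10): truth gives 32, best alternative gives 0.
Others bid (5, 5, 10, 8): truth gives 32, best alternative gives 0.
(Remaining 250 profiles checked similarly; truth is weakly best in each.)
In every case the truthful bid is at least as good as any alternative, so it is a dominant strategy.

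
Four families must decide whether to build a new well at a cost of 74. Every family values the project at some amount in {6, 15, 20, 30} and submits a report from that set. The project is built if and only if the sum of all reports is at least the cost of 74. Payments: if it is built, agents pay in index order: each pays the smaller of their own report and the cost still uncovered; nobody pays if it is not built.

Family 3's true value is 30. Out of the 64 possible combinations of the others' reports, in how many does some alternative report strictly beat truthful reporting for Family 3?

31

Others report (6, 20, 30): truth gives 0; report 20 gives 10 > 0. Violating.
Others report (6, 30, 20): truth gives 0; report 20 gives 10 > 0. Violating.
Others report (6, 30, 30): truth gives 0; report 15 gives 15 > 0. Violating.
Others report (15, 15, 30): truth gives 0; report 15 gives 15 > 0. Violating.
Others report (6, 6, 6): truth gives 0; no alternative beats it.
Others report (6, 6, 15): truth gives 0; no alternative beats it.
(Checking all 64 profiles: 31 have a profitable deviation, 33 do not.)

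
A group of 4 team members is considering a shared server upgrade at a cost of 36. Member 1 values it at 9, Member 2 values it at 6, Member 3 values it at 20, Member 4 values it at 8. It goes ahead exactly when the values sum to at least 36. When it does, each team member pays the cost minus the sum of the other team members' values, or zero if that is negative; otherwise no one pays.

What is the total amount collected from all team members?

Total value 43 ≥ cost 36, so it is built.
Member 1: others sum to 34; max(0, 36 - 34) = 2.
Member 2: others sum to 37; max(0, 36 - 37) = 0.
Member 3: others sum to 23; max(0, 36 - 23) = 13.
Member 4: others sum to 35; max(0, 36 - 35) = 1.
Total collected = 2 + 0 + 13 + 1 = 16.

16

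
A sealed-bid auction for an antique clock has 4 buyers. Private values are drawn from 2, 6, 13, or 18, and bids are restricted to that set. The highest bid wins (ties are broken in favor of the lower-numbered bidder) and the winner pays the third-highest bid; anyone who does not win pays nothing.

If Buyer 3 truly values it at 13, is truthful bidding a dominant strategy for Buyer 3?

No

Consider the case where Buyer 1 bids 2, Buyer 2 bids 2 and Buyer 4 bids 18.
Truthful bid 13: loses, pays 0, utility 0.
Bid 18 instead: wins, pays 2, utility 13 - 2 = 11.
Since 11 > 0, bidding 18 is strictly better here, so truthful bidding is not dominant.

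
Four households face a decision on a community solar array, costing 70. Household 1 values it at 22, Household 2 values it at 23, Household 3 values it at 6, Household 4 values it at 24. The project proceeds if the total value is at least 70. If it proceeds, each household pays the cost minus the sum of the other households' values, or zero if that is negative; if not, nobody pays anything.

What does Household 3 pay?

Total value 75 ≥ cost 70, so the project is built.
The other households' values sum to 69.
Cost minus that sum is 70 - 69 = 1.

1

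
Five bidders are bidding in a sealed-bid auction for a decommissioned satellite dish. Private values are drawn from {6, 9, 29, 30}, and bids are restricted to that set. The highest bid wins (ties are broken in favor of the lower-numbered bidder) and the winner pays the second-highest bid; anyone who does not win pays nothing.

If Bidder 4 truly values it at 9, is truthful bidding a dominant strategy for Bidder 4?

Yes

Check each profile of the others' bids and compare truth against every alternative bid.
Others bid (6, 6, 6, 6): truth gives 3, best alternative gives 3.
Others bid (6, 6, 6, 9): truth gives 0, best alternative gives 0.
Others bid (6, 6, 6, 29): truth gives 0, best alternative gives 0.
Others bid (6, 6, 6, 30): truth gives 0, best alternative gives 0.
Others bid (6, 6, 9, 6): truth gives 0, best alternative gives 0.
Others bid (6, 6, 9, 9): truth gives 0, best alternative gives 0.
(Remaining 250 profiles checked similarly; truth is weakly best in each.)
In every case the truthful bid is at least as good as any alternative, so it is a dominant strategy.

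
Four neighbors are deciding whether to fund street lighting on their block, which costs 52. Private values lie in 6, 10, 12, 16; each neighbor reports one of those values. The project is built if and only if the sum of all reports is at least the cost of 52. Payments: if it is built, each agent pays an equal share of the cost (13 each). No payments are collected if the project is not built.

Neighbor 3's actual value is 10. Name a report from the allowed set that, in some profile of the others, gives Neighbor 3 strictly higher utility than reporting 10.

6

Suppose Neighbor 1 reports 10, Neighbor 2 reports 16 and Neighbor 4 reports 16.
Report 10: project built, pays 13, utility 10 - 13 = -3.
Report 6: project not built, utility 0.
So reporting 6 beats truth here (0 > -3).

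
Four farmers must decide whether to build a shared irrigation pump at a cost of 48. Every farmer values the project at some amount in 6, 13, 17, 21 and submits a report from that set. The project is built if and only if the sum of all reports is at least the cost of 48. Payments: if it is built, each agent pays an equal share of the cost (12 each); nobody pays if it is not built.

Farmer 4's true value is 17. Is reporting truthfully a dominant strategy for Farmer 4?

Consider the case where Farmer 1 reports 6, Farmer 2 reports 6 and Farmer 3 reports 17.
Truthful report 17: project not built, utility 0.
Report 21 instead: project built, pays 12, utility 17 - 12 = 5.
Since 5 > 0, reporting 21 is strictly better here, so truthful reporting is not dominant.

No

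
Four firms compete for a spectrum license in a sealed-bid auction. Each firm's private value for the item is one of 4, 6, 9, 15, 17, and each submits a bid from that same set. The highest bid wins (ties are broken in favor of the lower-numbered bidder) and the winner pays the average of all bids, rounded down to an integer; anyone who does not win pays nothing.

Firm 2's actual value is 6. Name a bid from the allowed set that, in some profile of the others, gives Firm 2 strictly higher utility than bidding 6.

9

Suppose Firm 1 bids 6, Firm 3 bids 4 and Firm 4 bids 4.
Bid 6: loses, pays 0, utility 0.
Bid 9: wins, pays 5, utility 6 - 5 = 1.
So bidding 9 beats truth here (1 > 0).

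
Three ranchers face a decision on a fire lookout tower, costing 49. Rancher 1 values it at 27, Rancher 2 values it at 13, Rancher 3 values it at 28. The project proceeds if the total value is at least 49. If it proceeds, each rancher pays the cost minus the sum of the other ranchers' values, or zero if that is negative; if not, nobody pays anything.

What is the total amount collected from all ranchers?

17

Total value 68 ≥ cost 49, so it is built.
Rancher 1: others sum to 41; max(0, 49 - 41) = 8.
Rancher 2: others sum to 55; max(0, 49 - 55) = 0.
Rancher 3: others sum to 40; max(0, 49 - 40) = 9.
Total collected = 8 + 0 + 9 = 17.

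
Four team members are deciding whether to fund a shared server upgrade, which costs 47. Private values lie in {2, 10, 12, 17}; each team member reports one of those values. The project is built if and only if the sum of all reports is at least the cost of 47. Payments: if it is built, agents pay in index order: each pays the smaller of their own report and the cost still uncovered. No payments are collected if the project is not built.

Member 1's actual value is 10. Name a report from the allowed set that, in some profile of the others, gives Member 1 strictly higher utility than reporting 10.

Suppose Member 2 reports 12, Member 3 reports 17 and Member 4 reports 17.
Report 10: project built, pays 10, utility 10 - 10 = 0.
Report 2: project built, pays 2, utility 10 - 2 = 8.
So reporting 2 beats truth here (8 > 0).

2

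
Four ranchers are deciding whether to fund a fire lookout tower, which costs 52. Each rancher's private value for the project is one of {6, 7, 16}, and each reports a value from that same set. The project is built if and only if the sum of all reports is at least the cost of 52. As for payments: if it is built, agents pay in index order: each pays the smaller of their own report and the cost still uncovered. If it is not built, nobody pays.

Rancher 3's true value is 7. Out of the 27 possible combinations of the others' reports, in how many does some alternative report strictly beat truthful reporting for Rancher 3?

Others report (16, 16, 16): truth gives 0; report 6 gives 1 > 0. Violating.
Others report (6, 6, 6): truth gives 0; no alternative beats it.
Others report (6, 6, 7): truth gives 0; no alternative beats it.
(Checking all 27 profiles: 1 has a profitable deviation, 26 do not.)

1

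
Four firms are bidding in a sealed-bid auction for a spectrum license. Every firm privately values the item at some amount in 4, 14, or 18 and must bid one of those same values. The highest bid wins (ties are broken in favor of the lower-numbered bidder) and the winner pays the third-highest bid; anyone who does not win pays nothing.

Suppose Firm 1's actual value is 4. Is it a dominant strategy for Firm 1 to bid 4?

Check each profile of the others' bids and compare truth against every alternative bid.
Others bid (4, 14, 14): truth gives 0, best alternative gives -10.
Others bid (14, 4, 14): truth gives 0, best alternative gives -10.
Others bid (14, 14, 4): truth gives 0, best alternative gives -10.
Others bid (14, 14, 14): truth gives 0, best alternative gives -10.
Others bid (4, 4, 4): truth gives 0, best alternative gives 0.
Others bid (4, 4, 14): truth gives 0, best alternative gives 0.
(Remaining 21 profiles checked similarly; truth is weakly best in each.)
In every case the truthful bid is at least as good as any alternative, so it is a dominant strategy.

Yes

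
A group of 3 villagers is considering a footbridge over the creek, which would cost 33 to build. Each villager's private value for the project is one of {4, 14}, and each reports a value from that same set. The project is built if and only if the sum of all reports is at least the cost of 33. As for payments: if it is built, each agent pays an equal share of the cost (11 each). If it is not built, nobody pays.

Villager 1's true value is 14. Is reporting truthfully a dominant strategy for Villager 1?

Yes

Check each profile of the others' reports and compare truth against every alternative report.
Others report (14, 14): truth gives 3, best alternative gives 0.
Others report (4, 4): truth gives 0, best alternative gives 0.
Others report (4, 14): truth gives 0, best alternative gives 0.
Others report (14, 4): truth gives 0, best alternative gives 0.
In every case the truthful report is at least as good as any alternative, so it is a dominant strategy.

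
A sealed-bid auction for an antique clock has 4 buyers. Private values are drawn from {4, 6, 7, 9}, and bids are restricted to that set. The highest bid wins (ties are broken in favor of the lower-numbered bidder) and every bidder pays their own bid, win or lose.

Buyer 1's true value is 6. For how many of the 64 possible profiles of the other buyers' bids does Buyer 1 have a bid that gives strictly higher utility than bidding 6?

57

Others bid (4, 4, 4): truth gives 0; bid 4 gives 2 > 0. Violating.
Others bid (4, 4, 7): truth gives -6; bid 7 gives -1 > -6. Violating.
Others bid (4, 4, 9): truth gives -6; bid 9 gives -3 > -6. Violating.
Others bid (4, 6, 7): truth gives -6; bid 7 gives -1 > -6. Violating.
Others bid (4, 4, 6): truth gives 0; no alternative beats it.
Others bid (4, 6, 4): truth gives 0; no alternative beats it.
(Checking all 64 profiles: 57 have a profitable deviation, 7 do not.)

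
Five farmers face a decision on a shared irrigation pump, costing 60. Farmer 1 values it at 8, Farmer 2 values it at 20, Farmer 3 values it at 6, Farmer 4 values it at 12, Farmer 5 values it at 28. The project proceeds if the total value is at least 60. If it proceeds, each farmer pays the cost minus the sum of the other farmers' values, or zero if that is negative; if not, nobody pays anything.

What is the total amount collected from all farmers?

Total value 74 ≥ cost 60, so it is built.
Farmer 1: others sum to 66; max(0, 60 - 66) = 0.
Farmer 2: others sum to 54; max(0, 60 - 54) = 6.
Farmer 3: others sum to 68; max(0, 60 - 68) = 0.
Farmer 4: others sum to 62; max(0, 60 - 62) = 0.
Farmer 5: others sum to 46; max(0, 60 - 46) = 14.
Total collected = 0 + 6 + 0 + 0 + 14 = 20.

20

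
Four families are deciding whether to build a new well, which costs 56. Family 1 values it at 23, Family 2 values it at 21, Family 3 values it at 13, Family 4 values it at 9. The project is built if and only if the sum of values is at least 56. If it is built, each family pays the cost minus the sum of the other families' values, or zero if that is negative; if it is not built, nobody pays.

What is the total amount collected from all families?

Total value 66 ≥ cost 56, so it is built.
Family 1: others sum to 43; max(0, 56 - 43) = 13.
Family 2: others sum to 45; max(0, 56 - 45) = 11.
Family 3: others sum to 53; max(0, 56 - 53) = 3.
Family 4: others sum to 57; max(0, 56 - 57) = 0.
Total collected = 13 + 11 + 3 + 0 = 27.

27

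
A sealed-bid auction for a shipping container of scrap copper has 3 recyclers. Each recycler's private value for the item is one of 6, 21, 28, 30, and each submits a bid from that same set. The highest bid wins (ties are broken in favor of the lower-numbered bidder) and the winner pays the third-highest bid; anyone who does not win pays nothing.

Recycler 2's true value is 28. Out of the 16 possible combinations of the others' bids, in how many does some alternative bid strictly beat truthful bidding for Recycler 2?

Others bid (6, 30): truth gives 0; bid 30 gives 22 > 0. Violating.
Others bid (21, 30): truth gives 0; bid 30 gives 7 > 0. Violating.
Others bid (28, 6): truth gives 0; bid 30 gives 22 > 0. Violating.
Others bid (28, 21): truth gives 0; bid 30 gives 7 > 0. Violating.
Others bid (6, 6): truth gives 22; no alternative beats it.
Others bid (6, 21): truth gives 22; no alternative beats it.
(Checking all 16 profiles: 4 have a profitable deviation, 12 do not.)

4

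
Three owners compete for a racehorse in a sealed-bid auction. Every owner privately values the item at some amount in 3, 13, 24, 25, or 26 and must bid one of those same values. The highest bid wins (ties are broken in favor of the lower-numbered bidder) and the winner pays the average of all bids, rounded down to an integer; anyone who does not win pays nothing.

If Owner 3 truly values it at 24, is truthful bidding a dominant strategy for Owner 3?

No

Consider the case where Owner 1 bids 3 and Owner 2 bids 3.
Truthful bid 24: wins, pays 10, utility 24 - 10 = 14.
Bid 13 instead: wins, pays 6, utility 24 - 6 = 18.
Since 18 > 14, bidding 13 is strictly better here, so truthful bidding is not dominant.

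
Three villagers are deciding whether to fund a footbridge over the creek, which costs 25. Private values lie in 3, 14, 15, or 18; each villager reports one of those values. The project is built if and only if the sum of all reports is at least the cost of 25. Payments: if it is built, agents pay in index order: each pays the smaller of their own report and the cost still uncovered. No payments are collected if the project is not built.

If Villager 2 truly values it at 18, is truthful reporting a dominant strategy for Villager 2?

No

Consider the case where Villager 1 reports 3 and Villager 3 reports 14.
Truthful report 18: project built, pays 18, utility 18 - 18 = 0.
Report 14 instead: project built, pays 14, utility 18 - 14 = 4.
Since 4 > 0, reporting 14 is strictly better here, so truthful reporting is not dominant.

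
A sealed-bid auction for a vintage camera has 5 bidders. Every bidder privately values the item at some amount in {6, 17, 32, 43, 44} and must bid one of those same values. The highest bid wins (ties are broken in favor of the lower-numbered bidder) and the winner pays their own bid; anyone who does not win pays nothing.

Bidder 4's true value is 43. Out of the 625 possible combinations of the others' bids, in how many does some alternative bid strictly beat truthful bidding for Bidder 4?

Others bid (6, 6, 6, 6): truth gives 0; bid 17 gives 26 > 0. Violating.
Others bid (6, 6, 6, 17): truth gives 0; bid 17 gives 26 > 0. Violating.
Others bid (6, 6, 6, 32): truth gives 0; bid 32 gives 11 > 0. Violating.
Others bid (6, 6, 17, 6): truth gives 0; bid 32 gives 11 > 0. Violating.
Others bid (6, 6, 6, 43): truth gives 0; no alternative beats it.
Others bid (6, 6, 6, 44): truth gives 0; no alternative beats it.
(Checking all 625 profiles: 24 have a profitable deviation, 601 do not.)

24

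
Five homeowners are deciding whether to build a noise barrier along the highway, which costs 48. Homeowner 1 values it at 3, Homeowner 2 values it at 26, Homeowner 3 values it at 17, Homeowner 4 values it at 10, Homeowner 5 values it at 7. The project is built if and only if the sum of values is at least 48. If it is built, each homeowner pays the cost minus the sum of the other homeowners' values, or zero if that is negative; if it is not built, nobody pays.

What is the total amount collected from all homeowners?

13

Total value 63 ≥ cost 48, so it is built.
Homeowner 1: others sum to 60; max(0, 48 - 60) = 0.
Homeowner 2: others sum to 37; max(0, 48 - 37) = 11.
Homeowner 3: others sum to 46; max(0, 48 - 46) = 2.
Homeowner 4: others sum to 53; max(0, 48 - 53) = 0.
Homeowner 5: others sum to 56; max(0, 48 - 56) = 0.
Total collected = 0 + 11 + 2 + 0 + 0 = 13.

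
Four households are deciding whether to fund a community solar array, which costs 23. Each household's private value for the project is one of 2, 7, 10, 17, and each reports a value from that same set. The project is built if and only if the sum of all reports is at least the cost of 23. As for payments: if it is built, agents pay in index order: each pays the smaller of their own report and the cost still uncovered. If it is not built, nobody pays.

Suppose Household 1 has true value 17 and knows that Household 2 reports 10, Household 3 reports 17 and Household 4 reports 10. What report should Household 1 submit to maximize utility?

2

Report 2: project built, pays 2, utility 17 - 2 = 15.
Report 7: project built, pays 7, utility 17 - 7 = 10.
Report 10: project built, pays 10, utility 17 - 10 = 7.
Report 17: project built, pays 17, utility 17 - 17 = 0.
The best choice is 2 with utility 15.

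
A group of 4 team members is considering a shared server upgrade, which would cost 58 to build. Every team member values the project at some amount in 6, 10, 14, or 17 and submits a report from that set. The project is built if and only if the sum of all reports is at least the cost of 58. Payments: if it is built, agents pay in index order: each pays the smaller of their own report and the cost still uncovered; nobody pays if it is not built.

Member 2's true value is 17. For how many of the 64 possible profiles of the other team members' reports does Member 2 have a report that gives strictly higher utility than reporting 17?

Others report (10, 17, 17): truth gives 0; report 14 gives 3 > 0. Violating.
Others report (14, 14, 17): truth gives 0; report 14 gives 3 > 0. Violating.
Others report (14, 17, 14): truth gives 0; report 14 gives 3 > 0. Violating.
Others report (14, 17, 17): truth gives 0; report 10 gives 7 > 0. Violating.
Others report (6, 6, 6): truth gives 0; no alternative beats it.
Others report (6, 6, 10): truth gives 0; no alternative beats it.
(Checking all 64 profiles: 10 have a profitable deviation, 54 do not.)

10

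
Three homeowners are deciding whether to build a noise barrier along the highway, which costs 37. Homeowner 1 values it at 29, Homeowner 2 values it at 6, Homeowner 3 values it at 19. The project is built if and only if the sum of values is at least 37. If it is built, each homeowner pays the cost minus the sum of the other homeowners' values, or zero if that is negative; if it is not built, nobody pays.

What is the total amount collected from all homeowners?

14

Total value 54 ≥ cost 37, so it is built.
Homeowner 1: others sum to 25; max(0, 37 - 25) = 12.
Homeowner 2: others sum to 48; max(0, 37 - 48) = 0.
Homeowner 3: others sum to 35; max(0, 37 - 35) = 2.
Total collected = 12 + 0 + 2 = 14.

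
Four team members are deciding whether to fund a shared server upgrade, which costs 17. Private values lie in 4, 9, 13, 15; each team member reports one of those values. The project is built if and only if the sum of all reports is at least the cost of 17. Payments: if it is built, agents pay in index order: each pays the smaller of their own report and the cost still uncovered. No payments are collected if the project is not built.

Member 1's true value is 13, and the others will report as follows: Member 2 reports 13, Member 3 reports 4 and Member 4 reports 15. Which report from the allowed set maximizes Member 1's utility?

4

Report 4: project built, pays 4, utility 13 - 4 = 9.
Report 9: project built, pays 9, utility 13 - 9 = 4.
Report 13: project built, pays 13, utility 13 - 13 = 0.
Report 15: project built, pays 15, utility 13 - 15 = -2.
The best choice is 4 with utility 9.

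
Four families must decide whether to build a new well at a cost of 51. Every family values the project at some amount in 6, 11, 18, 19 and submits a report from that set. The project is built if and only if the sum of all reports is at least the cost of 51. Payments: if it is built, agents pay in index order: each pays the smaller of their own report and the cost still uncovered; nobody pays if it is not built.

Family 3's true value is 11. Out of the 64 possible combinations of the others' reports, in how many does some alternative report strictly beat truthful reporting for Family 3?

20

Others report (11, 18, 18): truth gives 0; report 6 gives 5 > 0. Violating.
Others report (11, 18, 19): truth gives 0; report 6 gives 5 > 0. Violating.
Others report (11, 19, 18): truth gives 0; report 6 gives 5 > 0. Violating.
Others report (11, 19, 19): truth gives 0; report 6 gives 5 > 0. Violating.
Others report (6, 6, 6): truth gives 0; no alternative beats it.
Others report (6, 6, 11): truth gives 0; no alternative beats it.
(Checking all 64 profiles: 20 have a profitable deviation, 44 do not.)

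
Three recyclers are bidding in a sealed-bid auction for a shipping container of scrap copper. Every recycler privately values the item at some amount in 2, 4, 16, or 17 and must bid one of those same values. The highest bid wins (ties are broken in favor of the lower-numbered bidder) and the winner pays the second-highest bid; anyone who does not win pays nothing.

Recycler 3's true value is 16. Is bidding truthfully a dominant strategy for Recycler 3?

Yes

Check each profile of the others' bids and compare truth against every alternative bid.
Others bid (2, 2): truth gives 14, best alternative gives 14.
Others bid (2, 4): truth gives 12, best alternative gives 12.
Others bid (4, 2): truth gives 12, best alternative gives 12.
Others bid (4, 4): truth gives 12, best alternative gives 12.
Others bid (2, 16): truth gives 0, best alternative gives 0.
Others bid (2, 17): truth gives 0, best alternative gives 0.
(Remaining 10 profiles checked similarly; truth is weakly best in each.)
In every case the truthful bid is at least as good as any alternative, so it is a dominant strategy.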